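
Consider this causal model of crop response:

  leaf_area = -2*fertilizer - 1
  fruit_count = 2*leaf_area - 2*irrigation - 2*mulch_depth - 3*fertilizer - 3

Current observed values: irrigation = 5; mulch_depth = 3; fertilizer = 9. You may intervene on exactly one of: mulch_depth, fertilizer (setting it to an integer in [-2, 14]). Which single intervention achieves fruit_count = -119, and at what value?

set fertilizer = 14

Intervening on mulch_depth: fruit_count = -2*mulch_depth - 78. Reaching -119 requires mulch_depth = 41/2, not an integer.
Intervening on fertilizer: with other inputs at their observed values, fruit_count = -7*fertilizer - 21. Solving for -119 gives fertilizer = 14, within [-2, 14].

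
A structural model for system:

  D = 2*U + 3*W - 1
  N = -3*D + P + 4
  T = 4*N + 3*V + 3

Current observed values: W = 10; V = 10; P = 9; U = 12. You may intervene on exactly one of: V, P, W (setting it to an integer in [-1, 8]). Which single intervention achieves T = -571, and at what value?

set P = 4

Intervening on V: T = 3*V - 581. Reaching -571 requires V = 10/3, not an integer.
Intervening on P: with other inputs at their observed values, T = 4*P - 587. Solving for -571 gives P = 4, within [-1, 8].
Intervening on W: T = -36*W - 191. Reaching -571 requires W = 95/9, not an integer.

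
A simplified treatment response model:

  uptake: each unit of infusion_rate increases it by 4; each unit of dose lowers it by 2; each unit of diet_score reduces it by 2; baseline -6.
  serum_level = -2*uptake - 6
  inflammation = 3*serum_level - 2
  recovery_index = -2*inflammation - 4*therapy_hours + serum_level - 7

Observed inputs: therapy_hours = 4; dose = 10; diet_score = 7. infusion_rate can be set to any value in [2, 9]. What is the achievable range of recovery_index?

-309 to -29

Substituting into the uptake equation gives uptake = 4*infusion_rate - 40.
Substituting into the serum_level equation gives serum_level = -8*infusion_rate + 74.
So inflammation = -24*infusion_rate + 220.
recovery_index becomes 40*infusion_rate - 389.
Linear in infusion_rate, so extremes are at the endpoints: infusion_rate = 2 gives recovery_index = -309; infusion_rate = 9 gives recovery_index = -29.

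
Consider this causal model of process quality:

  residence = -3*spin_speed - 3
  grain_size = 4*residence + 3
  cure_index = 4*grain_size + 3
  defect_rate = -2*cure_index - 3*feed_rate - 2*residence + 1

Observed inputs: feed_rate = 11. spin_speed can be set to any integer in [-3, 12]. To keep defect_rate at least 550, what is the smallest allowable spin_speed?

spin_speed = 5

Substituting into the grain_size equation gives grain_size = -12*spin_speed - 9.
So cure_index = -48*spin_speed - 33.
Substituting into the defect_rate equation gives defect_rate = 102*spin_speed + 40.
Require 102*spin_speed + 40 ≥ 550, so spin_speed ≥ 5.
The smallest integer in [-3, 12] satisfying this is 5.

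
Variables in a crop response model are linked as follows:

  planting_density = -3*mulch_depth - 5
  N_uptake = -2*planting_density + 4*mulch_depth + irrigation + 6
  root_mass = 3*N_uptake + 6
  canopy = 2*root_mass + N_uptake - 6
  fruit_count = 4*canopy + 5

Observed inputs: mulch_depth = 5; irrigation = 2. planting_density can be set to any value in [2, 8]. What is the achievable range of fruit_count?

Intervening on planting_density fixes its value directly, overriding its dependence on mulch_depth.
Substituting into the N_uptake equation gives N_uptake = -2*planting_density + 28.
This gives root_mass = -6*planting_density + 90.
Substituting into the canopy equation gives canopy = -14*planting_density + 202.
fruit_count becomes -56*planting_density + 813.
Linear in planting_density, so extremes are at the endpoints: planting_density = 2 gives fruit_count = 701; planting_density = 8 gives fruit_count = 365.

365 to 701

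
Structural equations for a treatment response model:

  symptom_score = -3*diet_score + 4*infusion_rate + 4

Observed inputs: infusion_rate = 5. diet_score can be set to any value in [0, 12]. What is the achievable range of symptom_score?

Substituting into the symptom_score equation gives symptom_score = -3*diet_score + 24.
Linear in diet_score, so extremes are at the endpoints: diet_score = 0 gives symptom_score = 24; diet_score = 12 gives symptom_score = -12.

-12 to 24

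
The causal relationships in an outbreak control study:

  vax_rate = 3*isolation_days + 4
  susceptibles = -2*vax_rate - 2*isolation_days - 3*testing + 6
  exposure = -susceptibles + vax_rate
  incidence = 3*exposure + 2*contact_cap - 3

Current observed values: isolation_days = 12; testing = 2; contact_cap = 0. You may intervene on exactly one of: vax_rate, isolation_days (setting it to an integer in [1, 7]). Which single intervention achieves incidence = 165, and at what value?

set isolation_days = 4

Intervening on vax_rate: incidence = 9*vax_rate + 69. Reaching 165 requires vax_rate = 32/3, not an integer.
Intervening on isolation_days: with other inputs at their observed values, incidence = 33*isolation_days + 33. Solving for 165 gives isolation_days = 4, within [1, 7].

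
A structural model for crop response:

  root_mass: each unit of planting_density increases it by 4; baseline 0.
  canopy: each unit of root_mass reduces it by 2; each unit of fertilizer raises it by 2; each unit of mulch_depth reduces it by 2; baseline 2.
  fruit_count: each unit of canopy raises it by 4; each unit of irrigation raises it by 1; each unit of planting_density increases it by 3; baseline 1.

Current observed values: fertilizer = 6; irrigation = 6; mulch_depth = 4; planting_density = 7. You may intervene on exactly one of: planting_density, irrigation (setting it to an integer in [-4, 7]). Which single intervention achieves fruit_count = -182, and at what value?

Intervening on planting_density: fruit_count = -29*planting_density + 31. Reaching -182 requires planting_density = 213/29, not an integer.
Intervening on irrigation: with other inputs at their observed values, fruit_count = irrigation - 178. Solving for -182 gives irrigation = -4, within [-4, 7].

set irrigation = -4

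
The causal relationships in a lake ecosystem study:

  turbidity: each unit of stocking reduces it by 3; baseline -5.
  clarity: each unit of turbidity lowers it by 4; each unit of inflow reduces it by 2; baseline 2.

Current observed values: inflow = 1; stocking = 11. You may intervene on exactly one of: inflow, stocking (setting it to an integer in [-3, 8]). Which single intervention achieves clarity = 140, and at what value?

set inflow = 7

Intervening on inflow: with other inputs at their observed values, clarity = -2*inflow + 154. Solving for 140 gives inflow = 7, within [-3, 8].
Intervening on stocking: clarity = 12*stocking + 20. Reaching 140 requires stocking = 10, outside [-3, 8].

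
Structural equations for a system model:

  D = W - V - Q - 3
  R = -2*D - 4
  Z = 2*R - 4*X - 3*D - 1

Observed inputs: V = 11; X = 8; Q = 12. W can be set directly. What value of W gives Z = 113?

Substituting into the D equation gives D = W - 26.
Substituting into the R equation gives R = -2*W + 48.
Z becomes -7*W + 141.
Solve -7*W + 141 = 113: W = (113 - 141) / -7 = 4.

W = 4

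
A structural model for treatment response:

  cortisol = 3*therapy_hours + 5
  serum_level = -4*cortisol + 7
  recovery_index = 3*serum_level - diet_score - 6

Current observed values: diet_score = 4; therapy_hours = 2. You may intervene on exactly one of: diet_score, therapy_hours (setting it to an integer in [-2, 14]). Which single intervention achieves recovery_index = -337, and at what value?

Intervening on diet_score: recovery_index = -diet_score - 117. Reaching -337 requires diet_score = 220, outside [-2, 14].
Intervening on therapy_hours: with other inputs at their observed values, recovery_index = -36*therapy_hours - 49. Solving for -337 gives therapy_hours = 8, within [-2, 14].

set therapy_hours = 8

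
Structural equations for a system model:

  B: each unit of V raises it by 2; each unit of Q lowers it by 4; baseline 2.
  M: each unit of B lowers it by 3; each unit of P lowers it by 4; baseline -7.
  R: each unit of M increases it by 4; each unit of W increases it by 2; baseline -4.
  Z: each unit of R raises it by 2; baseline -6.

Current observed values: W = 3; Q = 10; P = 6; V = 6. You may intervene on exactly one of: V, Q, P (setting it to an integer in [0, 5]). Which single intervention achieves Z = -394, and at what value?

Intervening on V: Z = -48*V + 662. Reaching -394 requires V = 22, outside [0, 5].
Intervening on Q: with other inputs at their observed values, Z = 96*Q - 586. Solving for -394 gives Q = 2, within [0, 5].
Intervening on P: Z = -32*P + 566. Reaching -394 requires P = 30, outside [0, 5].

set Q = 2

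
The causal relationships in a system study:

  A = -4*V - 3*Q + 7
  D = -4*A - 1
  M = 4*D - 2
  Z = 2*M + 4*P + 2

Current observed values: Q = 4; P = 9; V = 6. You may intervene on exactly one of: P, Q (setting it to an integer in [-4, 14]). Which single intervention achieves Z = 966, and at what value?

Intervening on P: with other inputs at their observed values, Z = 4*P + 918. Solving for 966 gives P = 12, within [-4, 14].
Intervening on Q: Z = 96*Q + 570. Reaching 966 requires Q = 33/8, not an integer.

set P = 12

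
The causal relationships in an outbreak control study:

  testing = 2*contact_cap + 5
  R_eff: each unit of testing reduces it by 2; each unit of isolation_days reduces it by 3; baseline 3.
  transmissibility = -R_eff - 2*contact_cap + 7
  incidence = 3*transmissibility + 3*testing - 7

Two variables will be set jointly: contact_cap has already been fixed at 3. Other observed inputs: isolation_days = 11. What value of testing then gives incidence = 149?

With contact_cap held at 3:
Intervening on testing fixes its value directly, overriding its dependence on contact_cap.
Substituting into the R_eff equation gives R_eff = -2*testing - 30.
So transmissibility = 2*testing + 31.
So incidence = 9*testing + 86.
Solve 9*testing + 86 = 149: testing = (149 - 86) / 9 = 7.

testing = 7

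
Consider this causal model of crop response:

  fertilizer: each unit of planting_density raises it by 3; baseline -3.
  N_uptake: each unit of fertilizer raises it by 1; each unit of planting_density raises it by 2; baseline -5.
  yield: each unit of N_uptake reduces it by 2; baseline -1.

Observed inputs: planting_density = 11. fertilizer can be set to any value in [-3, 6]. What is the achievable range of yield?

Intervening on fertilizer fixes its value directly, overriding its dependence on planting_density.
Substituting into the N_uptake equation gives N_uptake = fertilizer + 17.
yield becomes -2*fertilizer - 35.
Linear in fertilizer, so extremes are at the endpoints: fertilizer = -3 gives yield = -29; fertilizer = 6 gives yield = -47.

-47 to -29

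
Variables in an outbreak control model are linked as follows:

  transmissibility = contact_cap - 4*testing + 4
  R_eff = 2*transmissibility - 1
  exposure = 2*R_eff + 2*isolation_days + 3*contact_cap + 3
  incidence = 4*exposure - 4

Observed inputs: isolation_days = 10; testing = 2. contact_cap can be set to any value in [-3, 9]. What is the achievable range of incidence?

-68 to 268

Substituting into the transmissibility equation gives transmissibility = contact_cap - 4.
This gives R_eff = 2*contact_cap - 9.
Substituting into the exposure equation gives exposure = 7*contact_cap + 5.
incidence becomes 28*contact_cap + 16.
Linear in contact_cap, so extremes are at the endpoints: contact_cap = -3 gives incidence = -68; contact_cap = 9 gives incidence = 268.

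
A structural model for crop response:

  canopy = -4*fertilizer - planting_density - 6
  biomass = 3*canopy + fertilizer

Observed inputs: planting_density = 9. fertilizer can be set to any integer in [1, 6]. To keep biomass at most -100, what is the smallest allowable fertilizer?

fertilizer = 5

Substituting into the canopy equation gives canopy = -4*fertilizer - 15.
biomass becomes -11*fertilizer - 45.
Require -11*fertilizer - 45 ≤ -100, so fertilizer ≥ 5.
The smallest integer in [1, 6] satisfying this is 5.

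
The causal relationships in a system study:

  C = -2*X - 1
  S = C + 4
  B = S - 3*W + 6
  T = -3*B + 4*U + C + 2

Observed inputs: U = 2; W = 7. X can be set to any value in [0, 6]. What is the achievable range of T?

45 to 69

Substituting into the S equation gives S = -2*X + 3.
B becomes -2*X - 12.
Substituting into the T equation gives T = 4*X + 45.
Linear in X, so extremes are at the endpoints: X = 0 gives T = 45; X = 6 gives T = 69.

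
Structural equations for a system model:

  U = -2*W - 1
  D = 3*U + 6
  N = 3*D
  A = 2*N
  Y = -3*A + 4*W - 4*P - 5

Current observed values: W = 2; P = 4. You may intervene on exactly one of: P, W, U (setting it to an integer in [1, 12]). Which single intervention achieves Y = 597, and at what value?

set W = 6

Intervening on P: Y = -4*P + 165. Reaching 597 requires P = -108, outside [1, 12].
Intervening on W: with other inputs at their observed values, Y = 112*W - 75. Solving for 597 gives W = 6, within [1, 12].
Intervening on U: Y = -54*U - 121. Reaching 597 requires U = -359/27, not an integer.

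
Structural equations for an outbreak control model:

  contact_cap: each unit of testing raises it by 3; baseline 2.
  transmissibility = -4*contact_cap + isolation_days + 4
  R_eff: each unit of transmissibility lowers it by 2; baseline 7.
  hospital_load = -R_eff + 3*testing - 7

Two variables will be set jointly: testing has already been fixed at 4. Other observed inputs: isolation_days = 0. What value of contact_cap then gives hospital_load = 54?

contact_cap = -6

With testing held at 4:
Intervening on contact_cap fixes its value directly, overriding its dependence on testing.
Substituting into the transmissibility equation gives transmissibility = -4*contact_cap + 4.
So R_eff = 8*contact_cap - 1.
Substituting into the hospital_load equation gives hospital_load = -8*contact_cap + 6.
Solve -8*contact_cap + 6 = 54: contact_cap = (54 - 6) / -8 = -6.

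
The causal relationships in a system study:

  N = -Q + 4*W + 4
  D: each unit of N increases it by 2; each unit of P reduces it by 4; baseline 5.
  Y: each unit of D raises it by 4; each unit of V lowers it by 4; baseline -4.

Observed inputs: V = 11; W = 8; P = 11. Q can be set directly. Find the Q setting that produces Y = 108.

Q = -3

Substituting into the N equation gives N = -Q + 36.
D becomes -2*Q + 33.
Substituting into the Y equation gives Y = -8*Q + 84.
Solve -8*Q + 84 = 108: Q = (108 - 84) / -8 = -3.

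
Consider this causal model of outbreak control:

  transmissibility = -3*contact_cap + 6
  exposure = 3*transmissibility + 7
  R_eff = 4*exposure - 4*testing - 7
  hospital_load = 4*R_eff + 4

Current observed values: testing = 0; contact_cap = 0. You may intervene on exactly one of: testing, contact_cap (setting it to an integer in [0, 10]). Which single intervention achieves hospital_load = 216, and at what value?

Intervening on testing: with other inputs at their observed values, hospital_load = -16*testing + 376. Solving for 216 gives testing = 10, within [0, 10].
Intervening on contact_cap: hospital_load = -144*contact_cap + 376. Reaching 216 requires contact_cap = 10/9, not an integer.

set testing = 10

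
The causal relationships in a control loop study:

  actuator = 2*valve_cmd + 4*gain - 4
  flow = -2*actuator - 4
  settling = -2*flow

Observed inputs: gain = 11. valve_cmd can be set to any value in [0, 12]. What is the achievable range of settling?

168 to 264

Substituting into the actuator equation gives actuator = 2*valve_cmd + 40.
So flow = -4*valve_cmd - 84.
Substituting into the settling equation gives settling = 8*valve_cmd + 168.
Linear in valve_cmd, so extremes are at the endpoints: valve_cmd = 0 gives settling = 168; valve_cmd = 12 gives settling = 264.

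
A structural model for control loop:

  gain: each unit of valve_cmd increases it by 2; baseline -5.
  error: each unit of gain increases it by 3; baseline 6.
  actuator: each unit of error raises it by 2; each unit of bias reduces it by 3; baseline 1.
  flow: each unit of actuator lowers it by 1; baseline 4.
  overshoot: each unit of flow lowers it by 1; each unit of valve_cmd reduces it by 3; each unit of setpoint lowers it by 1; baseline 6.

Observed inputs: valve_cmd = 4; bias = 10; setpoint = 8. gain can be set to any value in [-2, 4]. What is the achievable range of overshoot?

Intervening on gain fixes its value directly, overriding its dependence on valve_cmd.
Substituting into the actuator equation gives actuator = 6*gain - 17.
Substituting into the flow equation gives flow = -6*gain + 21.
Substituting into the overshoot equation gives overshoot = 6*gain - 35.
Linear in gain, so extremes are at the endpoints: gain = -2 gives overshoot = -47; gain = 4 gives overshoot = -11.

-47 to -11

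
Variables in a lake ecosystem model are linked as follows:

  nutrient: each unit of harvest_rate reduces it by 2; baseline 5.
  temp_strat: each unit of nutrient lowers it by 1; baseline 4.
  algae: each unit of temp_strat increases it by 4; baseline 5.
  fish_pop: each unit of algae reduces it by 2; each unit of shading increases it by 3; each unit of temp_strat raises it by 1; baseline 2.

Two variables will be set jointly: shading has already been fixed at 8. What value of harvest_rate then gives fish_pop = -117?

With shading held at 8:
Substituting into the temp_strat equation gives temp_strat = 2*harvest_rate - 1.
Substituting into the algae equation gives algae = 8*harvest_rate + 1.
This gives fish_pop = -14*harvest_rate + 23.
Solve -14*harvest_rate + 23 = -117: harvest_rate = (-117 - 23) / -14 = 10.

harvest_rate = 10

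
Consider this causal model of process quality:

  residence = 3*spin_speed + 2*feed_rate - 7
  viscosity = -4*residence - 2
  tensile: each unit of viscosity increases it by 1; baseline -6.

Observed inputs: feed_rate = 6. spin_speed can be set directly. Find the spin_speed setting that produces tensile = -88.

spin_speed = 5

Substituting into the residence equation gives residence = 3*spin_speed + 5.
Substituting into the viscosity equation gives viscosity = -12*spin_speed - 22.
Substituting into the tensile equation gives tensile = -12*spin_speed - 28.
Solve -12*spin_speed - 28 = -88: spin_speed = (-88 + 28) / -12 = 5.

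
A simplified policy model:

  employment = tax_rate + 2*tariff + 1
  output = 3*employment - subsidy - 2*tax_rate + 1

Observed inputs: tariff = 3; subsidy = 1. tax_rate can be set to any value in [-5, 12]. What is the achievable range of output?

16 to 33

Substituting into the employment equation gives employment = tax_rate + 7.
output becomes tax_rate + 21.
Linear in tax_rate, so extremes are at the endpoints: tax_rate = -5 gives output = 16; tax_rate = 12 gives output = 33.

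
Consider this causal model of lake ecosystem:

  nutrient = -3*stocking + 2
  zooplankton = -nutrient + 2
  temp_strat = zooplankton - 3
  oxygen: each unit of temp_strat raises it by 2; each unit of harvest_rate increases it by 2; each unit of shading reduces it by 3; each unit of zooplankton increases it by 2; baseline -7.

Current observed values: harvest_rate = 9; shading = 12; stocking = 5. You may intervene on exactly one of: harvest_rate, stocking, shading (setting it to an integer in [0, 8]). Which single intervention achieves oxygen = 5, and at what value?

set stocking = 3

Intervening on harvest_rate: oxygen = 2*harvest_rate + 11. Reaching 5 requires harvest_rate = -3, outside [0, 8].
Intervening on stocking: with other inputs at their observed values, oxygen = 12*stocking - 31. Solving for 5 gives stocking = 3, within [0, 8].
Intervening on shading: oxygen = -3*shading + 65. Reaching 5 requires shading = 20, outside [0, 8].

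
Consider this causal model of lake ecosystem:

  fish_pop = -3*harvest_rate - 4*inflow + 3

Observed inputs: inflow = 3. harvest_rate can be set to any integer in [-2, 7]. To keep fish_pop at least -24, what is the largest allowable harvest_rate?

harvest_rate = 5

Substituting into the fish_pop equation gives fish_pop = -3*harvest_rate - 9.
Require -3*harvest_rate - 9 ≥ -24, so harvest_rate ≤ 5.
The largest integer in [-2, 7] satisfying this is 5.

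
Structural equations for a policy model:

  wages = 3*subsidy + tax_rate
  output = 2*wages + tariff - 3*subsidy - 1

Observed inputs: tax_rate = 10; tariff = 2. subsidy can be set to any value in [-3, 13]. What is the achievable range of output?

12 to 60

Substituting into the wages equation gives wages = 3*subsidy + 10.
Substituting into the output equation gives output = 3*subsidy + 21.
Linear in subsidy, so extremes are at the endpoints: subsidy = -3 gives output = 12; subsidy = 13 gives output = 60.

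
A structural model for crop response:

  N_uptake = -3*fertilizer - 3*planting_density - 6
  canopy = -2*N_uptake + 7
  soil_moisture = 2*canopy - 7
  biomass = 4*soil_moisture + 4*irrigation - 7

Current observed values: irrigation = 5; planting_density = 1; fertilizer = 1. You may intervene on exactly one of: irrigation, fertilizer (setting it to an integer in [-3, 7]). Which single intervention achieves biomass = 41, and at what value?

Intervening on irrigation: biomass = 4*irrigation + 213. Reaching 41 requires irrigation = -43, outside [-3, 7].
Intervening on fertilizer: with other inputs at their observed values, biomass = 48*fertilizer + 185. Solving for 41 gives fertilizer = -3, within [-3, 7].

set fertilizer = -3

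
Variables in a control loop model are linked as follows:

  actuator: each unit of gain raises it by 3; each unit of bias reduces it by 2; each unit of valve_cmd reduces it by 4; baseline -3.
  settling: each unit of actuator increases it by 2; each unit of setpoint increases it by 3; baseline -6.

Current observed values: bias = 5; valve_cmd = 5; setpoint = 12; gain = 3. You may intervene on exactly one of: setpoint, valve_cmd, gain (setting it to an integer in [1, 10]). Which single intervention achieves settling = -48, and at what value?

Intervening on setpoint: with other inputs at their observed values, settling = 3*setpoint - 54. Solving for -48 gives setpoint = 2, within [1, 10].
Intervening on valve_cmd: settling = -8*valve_cmd + 22. Reaching -48 requires valve_cmd = 35/4, not an integer.
Intervening on gain: settling = 6*gain - 36. Reaching -48 requires gain = -2, outside [1, 10].

set setpoint = 2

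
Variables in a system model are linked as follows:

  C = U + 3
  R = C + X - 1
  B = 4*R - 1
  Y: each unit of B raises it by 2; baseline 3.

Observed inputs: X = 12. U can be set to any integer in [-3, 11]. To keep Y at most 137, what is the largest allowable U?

Substituting into the R equation gives R = U + 14.
Substituting into the B equation gives B = 4*U + 55.
So Y = 8*U + 113.
Require 8*U + 113 ≤ 137, so U ≤ 3.
The largest integer in [-3, 11] satisfying this is 3.

U = 3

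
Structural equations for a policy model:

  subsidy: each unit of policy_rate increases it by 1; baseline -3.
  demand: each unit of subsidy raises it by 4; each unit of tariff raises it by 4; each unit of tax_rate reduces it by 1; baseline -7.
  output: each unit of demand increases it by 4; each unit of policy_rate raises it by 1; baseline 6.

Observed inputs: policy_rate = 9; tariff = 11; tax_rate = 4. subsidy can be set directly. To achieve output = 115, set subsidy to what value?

Intervening on subsidy fixes its value directly, overriding its dependence on policy_rate.
Substituting into the demand equation gives demand = 4*subsidy + 33.
output becomes 16*subsidy + 147.
Solve 16*subsidy + 147 = 115: subsidy = (115 - 147) / 16 = -2.

subsidy = -2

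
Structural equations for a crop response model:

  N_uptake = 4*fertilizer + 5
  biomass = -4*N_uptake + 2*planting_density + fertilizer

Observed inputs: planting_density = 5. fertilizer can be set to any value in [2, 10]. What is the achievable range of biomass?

Substituting into the biomass equation gives biomass = -15*fertilizer - 10.
Linear in fertilizer, so extremes are at the endpoints: fertilizer = 2 gives biomass = -40; fertilizer = 10 gives biomass = -160.

-160 to -40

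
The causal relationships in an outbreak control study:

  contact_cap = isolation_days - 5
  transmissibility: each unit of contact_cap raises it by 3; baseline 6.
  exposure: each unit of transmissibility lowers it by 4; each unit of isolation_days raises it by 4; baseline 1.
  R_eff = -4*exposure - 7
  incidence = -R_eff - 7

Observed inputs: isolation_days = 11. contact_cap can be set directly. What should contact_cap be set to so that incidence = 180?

contact_cap = -2

Intervening on contact_cap fixes its value directly, overriding its dependence on isolation_days.
Substituting into the exposure equation gives exposure = -12*contact_cap + 21.
R_eff becomes 48*contact_cap - 91.
incidence becomes -48*contact_cap + 84.
Solve -48*contact_cap + 84 = 180: contact_cap = (180 - 84) / -48 = -2.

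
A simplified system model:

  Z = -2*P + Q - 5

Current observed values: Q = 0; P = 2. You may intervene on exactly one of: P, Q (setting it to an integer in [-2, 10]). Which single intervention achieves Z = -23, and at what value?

Intervening on P: with other inputs at their observed values, Z = -2*P - 5. Solving for -23 gives P = 9, within [-2, 10].
Intervening on Q: Z = Q - 9. Reaching -23 requires Q = -14, outside [-2, 10].

set P = 9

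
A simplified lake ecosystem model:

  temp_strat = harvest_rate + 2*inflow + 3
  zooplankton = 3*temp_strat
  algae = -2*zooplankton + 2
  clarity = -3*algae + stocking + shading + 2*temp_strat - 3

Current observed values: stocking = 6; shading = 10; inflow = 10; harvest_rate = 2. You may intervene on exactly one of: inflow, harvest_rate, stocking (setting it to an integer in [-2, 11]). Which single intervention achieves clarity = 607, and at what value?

set harvest_rate = 7

Intervening on inflow: clarity = 40*inflow + 107. Reaching 607 requires inflow = 25/2, not an integer.
Intervening on harvest_rate: with other inputs at their observed values, clarity = 20*harvest_rate + 467. Solving for 607 gives harvest_rate = 7, within [-2, 11].
Intervening on stocking: clarity = stocking + 501. Reaching 607 requires stocking = 106, outside [-2, 11].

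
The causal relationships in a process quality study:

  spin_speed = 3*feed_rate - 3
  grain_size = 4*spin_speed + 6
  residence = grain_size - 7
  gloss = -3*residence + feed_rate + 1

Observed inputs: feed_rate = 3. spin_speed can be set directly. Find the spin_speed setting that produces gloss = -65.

Intervening on spin_speed fixes its value directly, overriding its dependence on feed_rate.
Substituting into the residence equation gives residence = 4*spin_speed - 1.
This gives gloss = -12*spin_speed + 7.
Solve -12*spin_speed + 7 = -65: spin_speed = (-65 - 7) / -12 = 6.

spin_speed = 6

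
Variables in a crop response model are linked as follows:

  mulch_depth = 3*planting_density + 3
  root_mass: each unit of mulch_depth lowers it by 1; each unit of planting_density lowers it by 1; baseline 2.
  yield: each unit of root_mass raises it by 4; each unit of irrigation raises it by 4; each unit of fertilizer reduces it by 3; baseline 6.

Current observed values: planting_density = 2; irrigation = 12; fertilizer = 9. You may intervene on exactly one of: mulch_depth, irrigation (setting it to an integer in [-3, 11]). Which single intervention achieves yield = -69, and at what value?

Intervening on mulch_depth: yield = -4*mulch_depth + 27. Reaching -69 requires mulch_depth = 24, outside [-3, 11].
Intervening on irrigation: with other inputs at their observed values, yield = 4*irrigation - 57. Solving for -69 gives irrigation = -3, within [-3, 11].

set irrigation = -3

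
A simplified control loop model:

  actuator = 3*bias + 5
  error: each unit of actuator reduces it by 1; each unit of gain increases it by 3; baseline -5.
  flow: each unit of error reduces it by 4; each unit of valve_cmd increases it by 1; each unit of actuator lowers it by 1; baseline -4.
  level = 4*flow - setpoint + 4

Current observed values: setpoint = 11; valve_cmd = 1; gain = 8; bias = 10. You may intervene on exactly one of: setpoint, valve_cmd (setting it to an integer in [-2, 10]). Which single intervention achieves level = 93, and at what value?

set valve_cmd = 0

Intervening on setpoint: level = -setpoint + 108. Reaching 93 requires setpoint = 15, outside [-2, 10].
Intervening on valve_cmd: with other inputs at their observed values, level = 4*valve_cmd + 93. Solving for 93 gives valve_cmd = 0, within [-2, 10].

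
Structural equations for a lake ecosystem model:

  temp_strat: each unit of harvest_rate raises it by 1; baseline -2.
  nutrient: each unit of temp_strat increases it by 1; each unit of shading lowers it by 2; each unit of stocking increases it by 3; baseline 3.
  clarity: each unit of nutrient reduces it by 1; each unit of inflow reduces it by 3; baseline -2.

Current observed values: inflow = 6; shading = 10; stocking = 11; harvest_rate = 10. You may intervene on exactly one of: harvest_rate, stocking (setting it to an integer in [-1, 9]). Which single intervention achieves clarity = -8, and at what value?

Intervening on harvest_rate: clarity = -harvest_rate - 34. Reaching -8 requires harvest_rate = -26, outside [-1, 9].
Intervening on stocking: with other inputs at their observed values, clarity = -3*stocking - 11. Solving for -8 gives stocking = -1, within [-1, 9].

set stocking = -1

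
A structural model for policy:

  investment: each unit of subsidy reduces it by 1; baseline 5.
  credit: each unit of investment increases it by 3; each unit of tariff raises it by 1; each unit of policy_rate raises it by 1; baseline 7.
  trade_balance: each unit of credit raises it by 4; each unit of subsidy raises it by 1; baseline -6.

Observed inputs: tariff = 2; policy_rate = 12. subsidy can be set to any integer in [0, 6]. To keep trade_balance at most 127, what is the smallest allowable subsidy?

Substituting into the credit equation gives credit = -3*subsidy + 36.
Substituting into the trade_balance equation gives trade_balance = -11*subsidy + 138.
Require -11*subsidy + 138 ≤ 127, so subsidy ≥ 1.
The smallest integer in [0, 6] satisfying this is 1.

subsidy = 1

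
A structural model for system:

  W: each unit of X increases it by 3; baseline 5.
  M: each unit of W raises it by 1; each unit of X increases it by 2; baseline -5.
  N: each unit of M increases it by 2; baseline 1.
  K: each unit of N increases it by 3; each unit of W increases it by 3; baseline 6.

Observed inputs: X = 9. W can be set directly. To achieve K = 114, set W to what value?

W = 3

Intervening on W fixes its value directly, overriding its dependence on X.
Substituting into the M equation gives M = W + 13.
Substituting into the N equation gives N = 2*W + 27.
Substituting into the K equation gives K = 9*W + 87.
Solve 9*W + 87 = 114: W = (114 - 87) / 9 = 3.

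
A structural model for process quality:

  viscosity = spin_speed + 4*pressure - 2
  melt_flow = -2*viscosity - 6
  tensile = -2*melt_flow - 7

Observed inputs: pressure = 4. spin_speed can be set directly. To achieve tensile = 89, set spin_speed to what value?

Substituting into the viscosity equation gives viscosity = spin_speed + 14.
So melt_flow = -2*spin_speed - 34.
Substituting into the tensile equation gives tensile = 4*spin_speed + 61.
Solve 4*spin_speed + 61 = 89: spin_speed = (89 - 61) / 4 = 7.

spin_speed = 7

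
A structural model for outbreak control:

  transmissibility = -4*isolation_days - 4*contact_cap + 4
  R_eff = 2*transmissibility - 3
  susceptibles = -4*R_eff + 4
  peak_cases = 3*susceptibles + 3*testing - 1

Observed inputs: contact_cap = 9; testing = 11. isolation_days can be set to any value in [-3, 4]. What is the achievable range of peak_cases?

560 to 1232

Substituting into the transmissibility equation gives transmissibility = -4*isolation_days - 32.
Substituting into the R_eff equation gives R_eff = -8*isolation_days - 67.
Substituting into the susceptibles equation gives susceptibles = 32*isolation_days + 272.
peak_cases becomes 96*isolation_days + 848.
Linear in isolation_days, so extremes are at the endpoints: isolation_days = -3 gives peak_cases = 560; isolation_days = 4 gives peak_cases = 1232.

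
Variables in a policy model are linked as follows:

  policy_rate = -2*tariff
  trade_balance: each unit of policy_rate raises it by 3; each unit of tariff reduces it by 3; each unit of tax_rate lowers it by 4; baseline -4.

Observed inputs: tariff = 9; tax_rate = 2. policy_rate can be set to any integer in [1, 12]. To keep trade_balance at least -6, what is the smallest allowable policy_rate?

Intervening on policy_rate fixes its value directly, overriding its dependence on tariff.
Substituting into the trade_balance equation gives trade_balance = 3*policy_rate - 39.
Require 3*policy_rate - 39 ≥ -6, so policy_rate ≥ 11.
The smallest integer in [1, 12] satisfying this is 11.

policy_rate = 11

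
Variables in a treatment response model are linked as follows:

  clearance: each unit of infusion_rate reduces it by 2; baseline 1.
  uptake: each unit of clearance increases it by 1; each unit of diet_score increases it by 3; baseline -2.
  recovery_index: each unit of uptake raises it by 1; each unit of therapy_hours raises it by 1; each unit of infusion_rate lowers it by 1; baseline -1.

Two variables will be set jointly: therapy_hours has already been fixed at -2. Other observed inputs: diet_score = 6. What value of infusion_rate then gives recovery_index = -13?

With therapy_hours held at -2:
Substituting into the uptake equation gives uptake = -2*infusion_rate + 17.
This gives recovery_index = -3*infusion_rate + 14.
Solve -3*infusion_rate + 14 = -13: infusion_rate = (-13 - 14) / -3 = 9.

infusion_rate = 9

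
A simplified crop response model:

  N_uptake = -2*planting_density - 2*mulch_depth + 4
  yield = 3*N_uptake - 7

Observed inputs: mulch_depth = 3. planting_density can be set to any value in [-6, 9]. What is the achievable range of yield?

Substituting into the N_uptake equation gives N_uptake = -2*planting_density - 2.
yield becomes -6*planting_density - 13.
Linear in planting_density, so extremes are at the endpoints: planting_density = -6 gives yield = 23; planting_density = 9 gives yield = -67.

-67 to 23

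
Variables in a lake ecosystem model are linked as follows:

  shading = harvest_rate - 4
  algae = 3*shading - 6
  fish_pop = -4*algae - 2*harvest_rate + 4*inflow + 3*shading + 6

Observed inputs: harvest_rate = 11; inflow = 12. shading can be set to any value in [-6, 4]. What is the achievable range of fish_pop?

20 to 110

Intervening on shading fixes its value directly, overriding its dependence on harvest_rate.
Substituting into the fish_pop equation gives fish_pop = -9*shading + 56.
Linear in shading, so extremes are at the endpoints: shading = -6 gives fish_pop = 110; shading = 4 gives fish_pop = 20.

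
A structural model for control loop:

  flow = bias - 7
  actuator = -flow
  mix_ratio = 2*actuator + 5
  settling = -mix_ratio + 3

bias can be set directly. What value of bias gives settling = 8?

bias = 12

Substituting into the actuator equation gives actuator = -bias + 7.
So mix_ratio = -2*bias + 19.
Substituting into the settling equation gives settling = 2*bias - 16.
Solve 2*bias - 16 = 8: bias = (8 + 16) / 2 = 12.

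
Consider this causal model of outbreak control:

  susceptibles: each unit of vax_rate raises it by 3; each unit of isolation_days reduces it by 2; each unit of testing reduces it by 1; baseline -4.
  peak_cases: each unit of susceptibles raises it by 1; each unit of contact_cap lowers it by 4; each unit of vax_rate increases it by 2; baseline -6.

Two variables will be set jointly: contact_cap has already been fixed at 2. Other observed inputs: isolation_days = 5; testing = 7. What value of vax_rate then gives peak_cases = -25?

With contact_cap held at 2:
Substituting into the susceptibles equation gives susceptibles = 3*vax_rate - 21.
Substituting into the peak_cases equation gives peak_cases = 5*vax_rate - 35.
Solve 5*vax_rate - 35 = -25: vax_rate = (-25 + 35) / 5 = 2.

vax_rate = 2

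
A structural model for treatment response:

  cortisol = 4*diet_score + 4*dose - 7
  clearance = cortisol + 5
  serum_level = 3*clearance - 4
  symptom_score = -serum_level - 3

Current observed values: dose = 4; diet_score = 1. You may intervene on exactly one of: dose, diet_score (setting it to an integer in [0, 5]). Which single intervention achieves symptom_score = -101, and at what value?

set diet_score = 5

Intervening on dose: symptom_score = -12*dose - 5. Reaching -101 requires dose = 8, outside [0, 5].
Intervening on diet_score: with other inputs at their observed values, symptom_score = -12*diet_score - 41. Solving for -101 gives diet_score = 5, within [0, 5].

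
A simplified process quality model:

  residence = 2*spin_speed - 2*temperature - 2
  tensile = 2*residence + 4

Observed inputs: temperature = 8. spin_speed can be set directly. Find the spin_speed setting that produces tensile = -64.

spin_speed = -8

Substituting into the residence equation gives residence = 2*spin_speed - 18.
tensile becomes 4*spin_speed - 32.
Solve 4*spin_speed - 32 = -64: spin_speed = (-64 + 32) / 4 = -8.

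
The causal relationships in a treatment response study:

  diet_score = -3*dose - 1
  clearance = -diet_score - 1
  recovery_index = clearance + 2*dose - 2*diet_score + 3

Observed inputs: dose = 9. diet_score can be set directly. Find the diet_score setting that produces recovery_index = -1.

diet_score = 7

Intervening on diet_score fixes its value directly, overriding its dependence on dose.
Substituting into the recovery_index equation gives recovery_index = -3*diet_score + 20.
Solve -3*diet_score + 20 = -1: diet_score = (-1 - 20) / -3 = 7.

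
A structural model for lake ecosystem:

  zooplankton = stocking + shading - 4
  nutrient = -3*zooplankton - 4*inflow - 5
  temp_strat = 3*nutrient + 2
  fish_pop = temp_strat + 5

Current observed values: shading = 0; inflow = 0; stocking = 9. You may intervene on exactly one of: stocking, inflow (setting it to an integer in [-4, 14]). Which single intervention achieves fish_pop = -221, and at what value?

set inflow = 14

Intervening on stocking: fish_pop = -9*stocking + 28. Reaching -221 requires stocking = 83/3, not an integer.
Intervening on inflow: with other inputs at their observed values, fish_pop = -12*inflow - 53. Solving for -221 gives inflow = 14, within [-4, 14].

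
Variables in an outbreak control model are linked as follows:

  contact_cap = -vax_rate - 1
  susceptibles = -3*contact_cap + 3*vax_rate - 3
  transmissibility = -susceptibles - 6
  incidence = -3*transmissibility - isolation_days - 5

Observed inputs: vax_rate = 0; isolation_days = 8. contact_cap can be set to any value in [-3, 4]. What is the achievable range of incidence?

-40 to 23

Intervening on contact_cap fixes its value directly, overriding its dependence on vax_rate.
Substituting into the susceptibles equation gives susceptibles = -3*contact_cap - 3.
Substituting into the transmissibility equation gives transmissibility = 3*contact_cap - 3.
Substituting into the incidence equation gives incidence = -9*contact_cap - 4.
Linear in contact_cap, so extremes are at the endpoints: contact_cap = -3 gives incidence = 23; contact_cap = 4 gives incidence = -40.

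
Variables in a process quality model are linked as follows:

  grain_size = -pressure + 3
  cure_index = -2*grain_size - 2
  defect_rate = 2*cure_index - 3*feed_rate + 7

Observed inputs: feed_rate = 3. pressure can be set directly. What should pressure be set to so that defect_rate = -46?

Substituting into the cure_index equation gives cure_index = 2*pressure - 8.
Substituting into the defect_rate equation gives defect_rate = 4*pressure - 18.
Solve 4*pressure - 18 = -46: pressure = (-46 + 18) / 4 = -7.

pressure = -7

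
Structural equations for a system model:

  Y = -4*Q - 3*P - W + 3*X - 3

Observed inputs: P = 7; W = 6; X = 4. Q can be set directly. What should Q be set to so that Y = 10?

Q = -7

Substituting into the Y equation gives Y = -4*Q - 18.
Solve -4*Q - 18 = 10: Q = (10 + 18) / -4 = -7.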